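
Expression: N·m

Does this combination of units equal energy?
Yes

The expression N·m has dimensions [L^2 M T^-2], which is exactly energy [L^2 M T^-2].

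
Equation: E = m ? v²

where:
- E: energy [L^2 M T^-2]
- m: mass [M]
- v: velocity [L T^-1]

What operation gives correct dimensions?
multiplication (×): E = m × v²

E [L^2 M T^-2]; m [M]; v² [L^2 T^-2].
m × v² → [L^2 M T^-2] ✓
m ÷ v² → [L^-2 M T^2] ✗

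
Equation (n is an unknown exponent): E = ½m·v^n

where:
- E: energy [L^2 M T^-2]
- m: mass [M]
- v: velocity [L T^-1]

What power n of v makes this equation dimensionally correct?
n = 2

E has dimensions [L^2 M T^-2]; v has dimensions [L T^-1].
The rest of the RHS has dimensions [M], so v^n must supply [L^2 T^-2].
With n = 2: ½m·v^2 has dimensions [L^2 M T^-2], matching the LHS ✓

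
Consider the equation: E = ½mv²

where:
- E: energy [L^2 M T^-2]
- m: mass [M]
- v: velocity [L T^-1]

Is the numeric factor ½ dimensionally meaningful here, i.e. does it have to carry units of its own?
No

E has dimensions [L^2 M T^-2] and mv² already has dimensions [L^2 M T^-2], so the equation balances without ½ contributing any dimensions. ½ is a pure (dimensionless) number; changing or removing it would not affect dimensional consistency.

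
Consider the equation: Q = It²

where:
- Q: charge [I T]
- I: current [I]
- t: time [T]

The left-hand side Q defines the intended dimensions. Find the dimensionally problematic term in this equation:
The right-hand side term It²

Q has dimensions [I T], but It² has dimensions [I T^2], so the term It² is dimensionally wrong for Q.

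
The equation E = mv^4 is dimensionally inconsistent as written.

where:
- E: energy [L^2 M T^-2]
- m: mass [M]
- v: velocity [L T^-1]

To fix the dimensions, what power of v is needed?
The exponent of v should be 2: E = mv^2

The LHS E has dimensions [L^2 M T^-2]; v has dimensions [L T^-1].
As written, the RHS mv^4 (exponent 4 on v) has dimensions [L^4 M T^-4], which does not match.
With exponent 2, the RHS mv^2 has dimensions [L^2 M T^-2], matching the LHS.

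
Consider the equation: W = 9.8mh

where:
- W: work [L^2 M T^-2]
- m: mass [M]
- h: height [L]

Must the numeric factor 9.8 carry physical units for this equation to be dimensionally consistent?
Yes

W has dimensions [L^2 M T^-2], while mh alone has dimensions [L M]. For the equation to balance, the factor 9.8 must carry dimensions [L T^-2] — it is a dimensional constant (a numerical value of a physical quantity with its units suppressed), not a pure number.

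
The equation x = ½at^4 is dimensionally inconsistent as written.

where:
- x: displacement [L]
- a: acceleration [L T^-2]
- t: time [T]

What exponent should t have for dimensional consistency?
The exponent of t should be 2: x = ½at^2

The LHS x has dimensions [L]; t has dimensions [T].
As written, the RHS ½at^4 (exponent 4 on t) has dimensions [L T^2], which does not match.
With exponent 2, the RHS ½at^2 has dimensions [L], matching the LHS.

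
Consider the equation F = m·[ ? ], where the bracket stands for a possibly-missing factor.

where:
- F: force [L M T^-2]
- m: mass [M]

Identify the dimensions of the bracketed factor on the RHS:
[L T^-2] — acceleration (e.g. a)

F has dimensions [L M T^-2]; m has dimensions [M].
The bracketed factor must supply [L M T^-2] / [M] = [L T^-2].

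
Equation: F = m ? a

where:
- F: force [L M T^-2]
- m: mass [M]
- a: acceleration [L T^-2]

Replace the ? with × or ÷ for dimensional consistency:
multiplication (×): F = m × a

F [L M T^-2]; m [M]; a [L T^-2].
m × a → [L M T^-2] ✓
m ÷ a → [L^-1 M T^2] ✗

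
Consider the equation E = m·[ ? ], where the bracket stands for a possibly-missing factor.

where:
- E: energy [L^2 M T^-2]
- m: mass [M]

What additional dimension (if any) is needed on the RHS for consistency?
[L^2 T^-2] — velocity squared (e.g. v²)

E has dimensions [L^2 M T^-2]; m has dimensions [M].
The bracketed factor must supply [L^2 M T^-2] / [M] = [L^2 T^-2].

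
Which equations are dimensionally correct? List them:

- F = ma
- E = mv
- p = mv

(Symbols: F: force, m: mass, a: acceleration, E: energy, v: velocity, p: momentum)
Dimensionally correct: F = ma, p = mv
Dimensionally incorrect: E = mv
Ordered (correct first, then incorrect): F = ma, p = mv, E = mv

- F = ma: LHS [L M T^-2], RHS [L M T^-2] → correct ✓
- E = mv: LHS [L^2 M T^-2], RHS [L M T^-1] → incorrect ✗
- p = mv: LHS [L M T^-1], RHS [L M T^-1] → correct ✓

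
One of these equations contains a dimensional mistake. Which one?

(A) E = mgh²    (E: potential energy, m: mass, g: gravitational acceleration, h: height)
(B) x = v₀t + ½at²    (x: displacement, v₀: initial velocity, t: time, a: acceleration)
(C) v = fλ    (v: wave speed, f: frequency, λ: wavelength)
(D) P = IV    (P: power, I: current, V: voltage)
(A) E = mgh²

The equation (A) E = mgh² is dimensionally incorrect.

LHS (E): [L^2 M T^-2]
RHS (mgh²): [L^3 M T^-2] ✗

The dimensions do not match. The other three equations balance.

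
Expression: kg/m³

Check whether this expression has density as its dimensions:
Yes

The expression kg/m³ has dimensions [L^-3 M], which is exactly density [L^-3 M].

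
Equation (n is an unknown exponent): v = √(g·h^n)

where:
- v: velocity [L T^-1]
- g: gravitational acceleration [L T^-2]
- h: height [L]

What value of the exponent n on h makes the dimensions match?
n = 1

v has dimensions [L T^-1]; h has dimensions [L].
With n = 1: √(g·h^1) has dimensions [L T^-1], matching the LHS ✓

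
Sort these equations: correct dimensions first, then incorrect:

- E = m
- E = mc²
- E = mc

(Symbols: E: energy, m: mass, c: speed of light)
Dimensionally correct: E = mc²
Dimensionally incorrect: E = m, E = mc
Ordered (correct first, then incorrect): E = mc², E = m, E = mc

- E = m: LHS [L^2 M T^-2], RHS [M] → incorrect ✗
- E = mc²: LHS [L^2 M T^-2], RHS [L^2 M T^-2] → correct ✓
- E = mc: LHS [L^2 M T^-2], RHS [L M T^-1] → incorrect ✗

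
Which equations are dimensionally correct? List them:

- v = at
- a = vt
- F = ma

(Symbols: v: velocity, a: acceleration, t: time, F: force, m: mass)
Dimensionally correct: v = at, F = ma
Dimensionally incorrect: a = vt
Ordered (correct first, then incorrect): v = at, F = ma, a = vt

- v = at: LHS [L T^-1], RHS [L T^-1] → correct ✓
- a = vt: LHS [L T^-2], RHS [L] → incorrect ✗
- F = ma: LHS [L M T^-2], RHS [L M T^-2] → correct ✓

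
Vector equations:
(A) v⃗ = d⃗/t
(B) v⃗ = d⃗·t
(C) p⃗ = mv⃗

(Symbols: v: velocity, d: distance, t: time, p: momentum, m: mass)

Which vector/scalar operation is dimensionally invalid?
(B) v⃗ = d⃗·t

(A) v⃗ = d⃗/t: LHS [L T^-1], RHS [L T^-1] ✓ — displacement (vector) divided by time (scalar)
(B) v⃗ = d⃗·t: LHS [L T^-1], RHS [L T] ✗ — velocity is displacement per time; should be d⃗/t
(C) p⃗ = mv⃗: LHS [L M T^-1], RHS [L M T^-1] ✓ — mass (scalar) times velocity (vector)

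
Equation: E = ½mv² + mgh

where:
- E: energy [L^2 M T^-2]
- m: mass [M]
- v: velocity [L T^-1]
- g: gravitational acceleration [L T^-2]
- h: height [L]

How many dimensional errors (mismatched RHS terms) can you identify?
0

LHS E: [L^2 M T^-2]
- ½mv²: [L^2 M T^-2] ✓
- mgh: [L^2 M T^-2] ✓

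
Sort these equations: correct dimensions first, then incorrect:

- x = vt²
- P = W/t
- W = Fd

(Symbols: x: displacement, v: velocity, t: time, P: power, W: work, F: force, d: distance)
Dimensionally correct: P = W/t, W = Fd
Dimensionally incorrect: x = vt²
Ordered (correct first, then incorrect): P = W/t, W = Fd, x = vt²

- x = vt²: LHS [L], RHS [L T] → incorrect ✗
- P = W/t: LHS [L^2 M T^-3], RHS [L^2 M T^-3] → correct ✓
- W = Fd: LHS [L^2 M T^-2], RHS [L^2 M T^-2] → correct ✓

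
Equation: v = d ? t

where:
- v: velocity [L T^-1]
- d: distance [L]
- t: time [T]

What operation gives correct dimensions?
division (÷): v = d ÷ t

v [L T^-1]; d [L]; t [T].
d × t → [L T] ✗
d ÷ t → [L T^-1] ✓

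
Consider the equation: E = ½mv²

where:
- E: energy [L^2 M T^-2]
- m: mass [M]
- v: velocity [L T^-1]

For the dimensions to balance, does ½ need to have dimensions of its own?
No

E has dimensions [L^2 M T^-2] and mv² already has dimensions [L^2 M T^-2], so the equation balances without ½ contributing any dimensions. ½ is a pure (dimensionless) number; changing or removing it would not affect dimensional consistency.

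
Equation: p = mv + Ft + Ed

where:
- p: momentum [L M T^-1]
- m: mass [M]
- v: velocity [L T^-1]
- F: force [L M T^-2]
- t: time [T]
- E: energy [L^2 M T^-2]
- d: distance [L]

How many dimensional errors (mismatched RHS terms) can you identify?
1

LHS p: [L M T^-1]
- mv: [L M T^-1] ✓
- Ft: [L M T^-1] ✓
- Ed: [L^3 M T^-2] ✗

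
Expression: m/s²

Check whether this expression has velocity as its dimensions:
No

The expression m/s² has dimensions [L T^-2], but velocity has dimensions [L T^-1].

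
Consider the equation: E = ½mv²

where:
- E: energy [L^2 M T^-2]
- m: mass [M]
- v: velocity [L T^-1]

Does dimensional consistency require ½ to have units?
No

E has dimensions [L^2 M T^-2] and mv² already has dimensions [L^2 M T^-2], so the equation balances without ½ contributing any dimensions. ½ is a pure (dimensionless) number; changing or removing it would not affect dimensional consistency.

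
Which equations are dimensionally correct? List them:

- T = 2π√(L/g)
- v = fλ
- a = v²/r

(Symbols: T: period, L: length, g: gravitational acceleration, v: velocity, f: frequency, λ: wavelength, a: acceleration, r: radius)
Dimensionally correct: T = 2π√(L/g), v = fλ, a = v²/r
Dimensionally incorrect: none
Ordered (correct first, then incorrect): T = 2π√(L/g), v = fλ, a = v²/r

- T = 2π√(L/g): LHS [T], RHS [T] → correct ✓
- v = fλ: LHS [L T^-1], RHS [L T^-1] → correct ✓
- a = v²/r: LHS [L T^-2], RHS [L T^-2] → correct ✓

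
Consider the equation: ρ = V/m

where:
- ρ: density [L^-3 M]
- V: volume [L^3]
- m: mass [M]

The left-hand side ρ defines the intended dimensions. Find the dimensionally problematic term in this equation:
The right-hand side term V/m

ρ has dimensions [L^-3 M], but V/m has dimensions [L^3 M^-1], so the term V/m is dimensionally wrong for ρ.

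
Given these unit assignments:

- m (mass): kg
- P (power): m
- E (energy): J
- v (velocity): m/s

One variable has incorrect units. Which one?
P

The variable P (power) should have units W, not m.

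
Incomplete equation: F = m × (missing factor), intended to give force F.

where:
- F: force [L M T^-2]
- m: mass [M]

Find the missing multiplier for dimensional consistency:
a (acceleration), dimensions [L T^-2]

F has dimensions [L M T^-2] and m has dimensions [M].
The missing factor must have dimensions [L M T^-2] / [M] = [L T^-2], i.e. acceleration (a).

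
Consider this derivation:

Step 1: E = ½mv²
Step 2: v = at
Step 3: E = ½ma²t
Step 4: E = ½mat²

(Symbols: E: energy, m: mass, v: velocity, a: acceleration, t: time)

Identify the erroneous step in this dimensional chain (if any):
Step 3

Step 1: E = ½mv² → LHS [L^2 M T^-2], RHS [L^2 M T^-2] ✓
Step 2: v = at → LHS [L T^-1], RHS [L T^-1] ✓
Step 3: E = ½ma²t → LHS [L^2 M T^-2], RHS [L^2 M T^-3] ✗

The first dimensional inconsistency appears in step 3: E = ½ma²t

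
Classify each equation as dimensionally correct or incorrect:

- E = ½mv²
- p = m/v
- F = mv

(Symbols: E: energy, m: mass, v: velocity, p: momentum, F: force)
Dimensionally correct: E = ½mv²
Dimensionally incorrect: p = m/v, F = mv
Ordered (correct first, then incorrect): E = ½mv², p = m/v, F = mv

- E = ½mv²: LHS [L^2 M T^-2], RHS [L^2 M T^-2] → correct ✓
- p = m/v: LHS [L M T^-1], RHS [L^-1 M T] → incorrect ✗
- F = mv: LHS [L M T^-2], RHS [L M T^-1] → incorrect ✗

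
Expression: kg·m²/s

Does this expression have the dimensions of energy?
No

The expression kg·m²/s has dimensions [L^2 M T^-1], but energy has dimensions [L^2 M T^-2].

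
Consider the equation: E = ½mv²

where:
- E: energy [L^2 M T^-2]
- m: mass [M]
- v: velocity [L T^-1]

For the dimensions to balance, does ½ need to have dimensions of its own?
No

E has dimensions [L^2 M T^-2] and mv² already has dimensions [L^2 M T^-2], so the equation balances without ½ contributing any dimensions. ½ is a pure (dimensionless) number; changing or removing it would not affect dimensional consistency.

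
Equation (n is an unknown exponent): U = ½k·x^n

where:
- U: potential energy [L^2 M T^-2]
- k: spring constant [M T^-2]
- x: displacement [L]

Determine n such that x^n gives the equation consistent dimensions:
n = 2

U has dimensions [L^2 M T^-2]; x has dimensions [L].
The rest of the RHS has dimensions [M T^-2], so x^n must supply [L^2].
With n = 2: ½k·x^2 has dimensions [L^2 M T^-2], matching the LHS ✓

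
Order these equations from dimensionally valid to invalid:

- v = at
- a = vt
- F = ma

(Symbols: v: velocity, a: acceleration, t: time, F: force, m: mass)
Dimensionally correct: v = at, F = ma
Dimensionally incorrect: a = vt
Ordered (correct first, then incorrect): v = at, F = ma, a = vt

- v = at: LHS [L T^-1], RHS [L T^-1] → correct ✓
- a = vt: LHS [L T^-2], RHS [L] → incorrect ✗
- F = ma: LHS [L M T^-2], RHS [L M T^-2] → correct ✓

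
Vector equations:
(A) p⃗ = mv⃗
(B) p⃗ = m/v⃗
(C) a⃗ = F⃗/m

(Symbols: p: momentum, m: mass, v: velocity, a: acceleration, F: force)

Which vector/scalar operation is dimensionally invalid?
(B) p⃗ = m/v⃗

(A) p⃗ = mv⃗: LHS [L M T^-1], RHS [L M T^-1] ✓ — mass (scalar) times velocity (vector)
(B) p⃗ = m/v⃗: LHS [L M T^-1], RHS [L^-1 M T] ✗ — momentum is mass times velocity; should be mv⃗ (and division by a vector is undefined)
(C) a⃗ = F⃗/m: LHS [L T^-2], RHS [L T^-2] ✓ — force (vector) divided by mass (scalar)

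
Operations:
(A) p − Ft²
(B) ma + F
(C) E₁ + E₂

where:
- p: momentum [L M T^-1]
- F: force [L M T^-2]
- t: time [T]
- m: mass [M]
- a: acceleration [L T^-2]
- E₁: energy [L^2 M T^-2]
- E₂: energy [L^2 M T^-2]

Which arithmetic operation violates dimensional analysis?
(A) p − Ft²

(A) p − Ft²: p [L M T^-1] and Ft² [L M] — different dimensions cannot be added/subtracted ✗
(B) ma + F: ma [L M T^-2] and F [L M T^-2] — same dimensions ✓
(C) E₁ + E₂: E₁ [L^2 M T^-2] and E₂ [L^2 M T^-2] — same dimensions ✓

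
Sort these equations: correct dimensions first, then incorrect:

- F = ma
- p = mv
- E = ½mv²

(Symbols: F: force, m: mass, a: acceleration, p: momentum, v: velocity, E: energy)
Dimensionally correct: F = ma, p = mv, E = ½mv²
Dimensionally incorrect: none
Ordered (correct first, then incorrect): F = ma, p = mv, E = ½mv²

- F = ma: LHS [L M T^-2], RHS [L M T^-2] → correct ✓
- p = mv: LHS [L M T^-1], RHS [L M T^-1] → correct ✓
- E = ½mv²: LHS [L^2 M T^-2], RHS [L^2 M T^-2] → correct ✓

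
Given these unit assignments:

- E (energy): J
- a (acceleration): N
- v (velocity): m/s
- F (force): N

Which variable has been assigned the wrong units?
a

The variable a (acceleration) should have units m/s², not N.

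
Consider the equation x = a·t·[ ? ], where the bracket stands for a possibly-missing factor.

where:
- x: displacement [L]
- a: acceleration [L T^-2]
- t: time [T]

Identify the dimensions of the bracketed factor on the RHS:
[T] — time (e.g. t)

x has dimensions [L]; a·t has dimensions [L T^-1].
The bracketed factor must supply [L] / [L T^-1] = [T].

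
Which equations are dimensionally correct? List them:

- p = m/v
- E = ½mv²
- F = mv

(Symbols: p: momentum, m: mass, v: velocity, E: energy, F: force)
Dimensionally correct: E = ½mv²
Dimensionally incorrect: p = m/v, F = mv
Ordered (correct first, then incorrect): E = ½mv², p = m/v, F = mv

- p = m/v: LHS [L M T^-1], RHS [L^-1 M T] → incorrect ✗
- E = ½mv²: LHS [L^2 M T^-2], RHS [L^2 M T^-2] → correct ✓
- F = mv: LHS [L M T^-2], RHS [L M T^-1] → incorrect ✗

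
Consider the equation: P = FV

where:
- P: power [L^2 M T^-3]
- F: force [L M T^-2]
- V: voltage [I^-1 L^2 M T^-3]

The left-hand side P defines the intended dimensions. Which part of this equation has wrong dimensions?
The right-hand side term FV

P has dimensions [L^2 M T^-3], but FV has dimensions [I^-1 L^3 M^2 T^-5], so the term FV is dimensionally wrong for P.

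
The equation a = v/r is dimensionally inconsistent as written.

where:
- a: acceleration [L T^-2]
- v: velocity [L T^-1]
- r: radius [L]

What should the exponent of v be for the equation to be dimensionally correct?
The exponent of v should be 2: a = v^2/r

The LHS a has dimensions [L T^-2]; v has dimensions [L T^-1].
As written, the RHS v/r (exponent 1 on v) has dimensions [T^-1], which does not match.
With exponent 2, the RHS v^2/r has dimensions [L T^-2], matching the LHS.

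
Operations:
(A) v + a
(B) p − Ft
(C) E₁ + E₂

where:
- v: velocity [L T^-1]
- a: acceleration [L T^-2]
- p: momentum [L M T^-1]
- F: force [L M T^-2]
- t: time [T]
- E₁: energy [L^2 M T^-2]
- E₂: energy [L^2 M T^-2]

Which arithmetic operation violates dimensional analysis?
(A) v + a

(A) v + a: v [L T^-1] and a [L T^-2] — different dimensions cannot be added/subtracted ✗
(B) p − Ft: p [L M T^-1] and Ft [L M T^-1] — same dimensions ✓
(C) E₁ + E₂: E₁ [L^2 M T^-2] and E₂ [L^2 M T^-2] — same dimensions ✓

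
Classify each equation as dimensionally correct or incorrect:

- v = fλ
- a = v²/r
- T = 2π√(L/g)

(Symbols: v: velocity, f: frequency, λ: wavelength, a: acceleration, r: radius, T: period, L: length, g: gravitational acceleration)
Dimensionally correct: v = fλ, a = v²/r, T = 2π√(L/g)
Dimensionally incorrect: none
Ordered (correct first, then incorrect): v = fλ, a = v²/r, T = 2π√(L/g)

- v = fλ: LHS [L T^-1], RHS [L T^-1] → correct ✓
- a = v²/r: LHS [L T^-2], RHS [L T^-2] → correct ✓
- T = 2π√(L/g): LHS [T], RHS [T] → correct ✓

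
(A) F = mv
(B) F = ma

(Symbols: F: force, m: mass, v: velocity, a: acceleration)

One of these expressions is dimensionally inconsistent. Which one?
(A)

(A) F = mv: LHS [L M T^-2], RHS [L M T^-1] ✗
(B) F = ma: LHS [L M T^-2], RHS [L M T^-2] ✓

Expression (A) F = mv is dimensionally incorrect.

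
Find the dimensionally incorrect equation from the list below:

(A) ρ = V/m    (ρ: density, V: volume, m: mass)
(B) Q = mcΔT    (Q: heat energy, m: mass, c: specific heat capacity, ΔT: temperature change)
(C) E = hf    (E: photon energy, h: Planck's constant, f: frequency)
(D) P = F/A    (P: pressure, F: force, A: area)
(A) ρ = V/m

The equation (A) ρ = V/m is dimensionally incorrect.

LHS (ρ): [L^-3 M]
RHS (V/m): [L^3 M^-1] ✗

The dimensions do not match. The other three equations balance.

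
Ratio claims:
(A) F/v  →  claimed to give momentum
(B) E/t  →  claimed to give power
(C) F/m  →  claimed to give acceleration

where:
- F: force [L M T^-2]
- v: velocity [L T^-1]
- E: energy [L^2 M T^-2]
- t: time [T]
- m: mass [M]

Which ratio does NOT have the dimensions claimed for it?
(A) F/v does not give momentum

(A) F/v: [M T^-1] ≠ momentum [L M T^-1] ✗
(B) E/t: [L^2 M T^-3] = power [L^2 M T^-3] ✓
(C) F/m: [L T^-2] = acceleration [L T^-2] ✓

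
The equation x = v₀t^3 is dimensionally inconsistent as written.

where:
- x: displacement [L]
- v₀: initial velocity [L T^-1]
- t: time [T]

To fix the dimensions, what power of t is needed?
The exponent of t should be 1: x = v₀t

The LHS x has dimensions [L]; t has dimensions [T].
As written, the RHS v₀t^3 (exponent 3 on t) has dimensions [L T^2], which does not match.
With exponent 1, the RHS v₀t has dimensions [L], matching the LHS.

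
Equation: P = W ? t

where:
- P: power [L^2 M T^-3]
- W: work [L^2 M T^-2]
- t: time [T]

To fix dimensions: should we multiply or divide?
division (÷): P = W ÷ t

P [L^2 M T^-3]; W [L^2 M T^-2]; t [T].
W × t → [L^2 M T^-1] ✗
W ÷ t → [L^2 M T^-3] ✓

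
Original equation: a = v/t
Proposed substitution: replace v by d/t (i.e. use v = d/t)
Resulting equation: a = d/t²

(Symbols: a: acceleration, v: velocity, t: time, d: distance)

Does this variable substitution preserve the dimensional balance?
Yes

[v] = [L T^-1] and [d/t] = [L T^-1]. These match, so the substitution replaces a quantity by one of the same dimensions and the result a = d/t² has LHS [L T^-2] vs RHS [L T^-2] — still consistent.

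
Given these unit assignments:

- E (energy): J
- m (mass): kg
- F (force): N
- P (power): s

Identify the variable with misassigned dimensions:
P

The variable P (power) should have units W, not s.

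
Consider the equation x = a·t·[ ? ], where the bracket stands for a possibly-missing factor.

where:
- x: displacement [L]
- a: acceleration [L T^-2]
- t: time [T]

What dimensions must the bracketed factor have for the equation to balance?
[T] — time (e.g. t)

x has dimensions [L]; a·t has dimensions [L T^-1].
The bracketed factor must supply [L] / [L T^-1] = [T].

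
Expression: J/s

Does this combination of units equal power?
Yes

The expression J/s has dimensions [L^2 M T^-3], which is exactly power [L^2 M T^-3].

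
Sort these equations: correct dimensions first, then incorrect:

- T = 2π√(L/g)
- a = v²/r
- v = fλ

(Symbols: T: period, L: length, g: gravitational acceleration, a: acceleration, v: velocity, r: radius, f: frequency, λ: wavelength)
Dimensionally correct: T = 2π√(L/g), a = v²/r, v = fλ
Dimensionally incorrect: none
Ordered (correct first, then incorrect): T = 2π√(L/g), a = v²/r, v = fλ

- T = 2π√(L/g): LHS [T], RHS [T] → correct ✓
- a = v²/r: LHS [L T^-2], RHS [L T^-2] → correct ✓
- v = fλ: LHS [L T^-1], RHS [L T^-1] → correct ✓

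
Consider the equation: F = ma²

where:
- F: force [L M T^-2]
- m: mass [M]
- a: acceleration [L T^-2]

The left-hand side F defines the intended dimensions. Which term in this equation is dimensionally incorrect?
The right-hand side term ma²

F has dimensions [L M T^-2], but ma² has dimensions [L^2 M T^-4], so the term ma² is dimensionally wrong for F.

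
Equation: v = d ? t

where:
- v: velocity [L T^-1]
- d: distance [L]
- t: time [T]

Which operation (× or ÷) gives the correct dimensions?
division (÷): v = d ÷ t

v [L T^-1]; d [L]; t [T].
d × t → [L T] ✗
d ÷ t → [L T^-1] ✓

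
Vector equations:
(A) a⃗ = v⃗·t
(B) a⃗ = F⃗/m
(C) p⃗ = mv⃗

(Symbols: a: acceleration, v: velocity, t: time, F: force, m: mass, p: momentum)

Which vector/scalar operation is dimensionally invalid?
(A) a⃗ = v⃗·t

(A) a⃗ = v⃗·t: LHS [L T^-2], RHS [L] ✗ — acceleration is velocity per time; should be v⃗/t
(B) a⃗ = F⃗/m: LHS [L T^-2], RHS [L T^-2] ✓ — force (vector) divided by mass (scalar)
(C) p⃗ = mv⃗: LHS [L M T^-1], RHS [L M T^-1] ✓ — mass (scalar) times velocity (vector)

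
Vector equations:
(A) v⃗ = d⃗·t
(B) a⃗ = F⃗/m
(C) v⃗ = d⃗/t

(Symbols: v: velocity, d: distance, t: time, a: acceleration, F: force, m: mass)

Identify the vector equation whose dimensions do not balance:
(A) v⃗ = d⃗·t

(A) v⃗ = d⃗·t: LHS [L T^-1], RHS [L T] ✗ — velocity is displacement per time; should be d⃗/t
(B) a⃗ = F⃗/m: LHS [L T^-2], RHS [L T^-2] ✓ — force (vector) divided by mass (scalar)
(C) v⃗ = d⃗/t: LHS [L T^-1], RHS [L T^-1] ✓ — displacement (vector) divided by time (scalar)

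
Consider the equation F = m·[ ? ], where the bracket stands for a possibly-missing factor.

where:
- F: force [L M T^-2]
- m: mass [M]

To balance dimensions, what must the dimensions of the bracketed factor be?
[L T^-2] — acceleration (e.g. a)

F has dimensions [L M T^-2]; m has dimensions [M].
The bracketed factor must supply [L M T^-2] / [M] = [L T^-2].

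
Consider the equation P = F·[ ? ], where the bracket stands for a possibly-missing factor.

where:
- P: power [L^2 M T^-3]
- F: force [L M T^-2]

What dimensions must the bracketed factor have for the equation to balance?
[L T^-1] — velocity (e.g. v)

P has dimensions [L^2 M T^-3]; F has dimensions [L M T^-2].
The bracketed factor must supply [L^2 M T^-3] / [L M T^-2] = [L T^-1].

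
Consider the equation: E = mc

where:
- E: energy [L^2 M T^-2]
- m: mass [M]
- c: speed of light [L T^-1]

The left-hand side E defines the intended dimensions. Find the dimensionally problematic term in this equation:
The right-hand side term mc

E has dimensions [L^2 M T^-2], but mc has dimensions [L M T^-1], so the term mc is dimensionally wrong for E.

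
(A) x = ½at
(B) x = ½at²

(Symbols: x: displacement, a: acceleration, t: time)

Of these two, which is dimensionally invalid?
(A)

(A) x = ½at: LHS [L], RHS [L T^-1] ✗
(B) x = ½at²: LHS [L], RHS [L] ✓

Expression (A) x = ½at is dimensionally incorrect.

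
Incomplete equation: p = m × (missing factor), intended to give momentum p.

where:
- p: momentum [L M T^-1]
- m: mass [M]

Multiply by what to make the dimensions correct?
v (velocity), dimensions [L T^-1]

p has dimensions [L M T^-1] and m has dimensions [M].
The missing factor must have dimensions [L M T^-1] / [M] = [L T^-1], i.e. velocity (v).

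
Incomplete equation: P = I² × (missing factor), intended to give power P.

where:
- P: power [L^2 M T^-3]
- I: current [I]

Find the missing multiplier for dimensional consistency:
R (resistance), dimensions [I^-2 L^2 M T^-3]

P has dimensions [L^2 M T^-3] and I² has dimensions [I^2].
The missing factor must have dimensions [L^2 M T^-3] / [I^2] = [I^-2 L^2 M T^-3], i.e. resistance (R).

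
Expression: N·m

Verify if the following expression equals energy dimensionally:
Yes

The expression N·m has dimensions [L^2 M T^-2], which is exactly energy [L^2 M T^-2].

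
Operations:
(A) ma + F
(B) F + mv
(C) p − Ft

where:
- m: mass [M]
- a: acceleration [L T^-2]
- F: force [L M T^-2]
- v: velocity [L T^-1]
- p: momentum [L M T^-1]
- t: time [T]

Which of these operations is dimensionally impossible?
(B) F + mv

(A) ma + F: ma [L M T^-2] and F [L M T^-2] — same dimensions ✓
(B) F + mv: F [L M T^-2] and mv [L M T^-1] — different dimensions cannot be added/subtracted ✗
(C) p − Ft: p [L M T^-1] and Ft [L M T^-1] — same dimensions ✓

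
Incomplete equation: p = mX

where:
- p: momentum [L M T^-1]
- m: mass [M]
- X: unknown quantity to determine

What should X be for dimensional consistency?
X = v (velocity), dimensions [L T^-1]

p has dimensions [L M T^-1]; the rest of the RHS (m) has dimensions [M].
So X must have dimensions [L T^-1] — X = v (velocity).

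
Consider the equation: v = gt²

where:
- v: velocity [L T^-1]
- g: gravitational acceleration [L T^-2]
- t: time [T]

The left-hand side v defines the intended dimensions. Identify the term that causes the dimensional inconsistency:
The right-hand side term gt²

v has dimensions [L T^-1], but gt² has dimensions [L], so the term gt² is dimensionally wrong for v.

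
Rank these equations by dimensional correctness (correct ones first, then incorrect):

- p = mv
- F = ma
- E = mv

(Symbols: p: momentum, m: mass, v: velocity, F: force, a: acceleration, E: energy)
Dimensionally correct: p = mv, F = ma
Dimensionally incorrect: E = mv
Ordered (correct first, then incorrect): p = mv, F = ma, E = mv

- p = mv: LHS [L M T^-1], RHS [L M T^-1] → correct ✓
- F = ma: LHS [L M T^-2], RHS [L M T^-2] → correct ✓
- E = mv: LHS [L^2 M T^-2], RHS [L M T^-1] → incorrect ✗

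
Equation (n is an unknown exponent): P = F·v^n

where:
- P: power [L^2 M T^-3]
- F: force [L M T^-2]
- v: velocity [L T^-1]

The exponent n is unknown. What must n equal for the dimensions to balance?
n = 1

P has dimensions [L^2 M T^-3]; v has dimensions [L T^-1].
The rest of the RHS has dimensions [L M T^-2], so v^n must supply [L T^-1].
With n = 1: F·v^1 has dimensions [L^2 M T^-3], matching the LHS ✓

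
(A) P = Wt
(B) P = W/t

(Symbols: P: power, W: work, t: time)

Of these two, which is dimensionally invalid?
(A)

(A) P = Wt: LHS [L^2 M T^-3], RHS [L^2 M T^-1] ✗
(B) P = W/t: LHS [L^2 M T^-3], RHS [L^2 M T^-3] ✓

Expression (A) P = Wt is dimensionally incorrect.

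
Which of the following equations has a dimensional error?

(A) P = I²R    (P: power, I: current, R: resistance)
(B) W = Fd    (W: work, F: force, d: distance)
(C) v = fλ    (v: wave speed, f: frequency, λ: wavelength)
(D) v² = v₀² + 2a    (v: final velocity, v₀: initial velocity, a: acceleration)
(D) v² = v₀² + 2a

The equation (D) v² = v₀² + 2a is dimensionally incorrect.

LHS (v²): [L^2 T^-2]
RHS terms:
  - v₀²: [L^2 T^-2] ✓
  - 2a: [L T^-2] ✗ (does not match LHS)

The dimensions do not match. The other three equations balance.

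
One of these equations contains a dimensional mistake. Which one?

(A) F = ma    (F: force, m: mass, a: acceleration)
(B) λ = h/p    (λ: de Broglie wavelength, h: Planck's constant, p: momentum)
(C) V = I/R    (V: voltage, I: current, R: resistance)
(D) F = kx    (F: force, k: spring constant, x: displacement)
(C) V = I/R

The equation (C) V = I/R is dimensionally incorrect.

LHS (V): [I^-1 L^2 M T^-3]
RHS (I/R): [I^3 L^-2 M^-1 T^3] ✗

The dimensions do not match. The other three equations balance.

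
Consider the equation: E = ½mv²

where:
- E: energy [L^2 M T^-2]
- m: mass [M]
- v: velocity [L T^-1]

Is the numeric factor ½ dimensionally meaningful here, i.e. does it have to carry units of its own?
No

E has dimensions [L^2 M T^-2] and mv² already has dimensions [L^2 M T^-2], so the equation balances without ½ contributing any dimensions. ½ is a pure (dimensionless) number; changing or removing it would not affect dimensional consistency.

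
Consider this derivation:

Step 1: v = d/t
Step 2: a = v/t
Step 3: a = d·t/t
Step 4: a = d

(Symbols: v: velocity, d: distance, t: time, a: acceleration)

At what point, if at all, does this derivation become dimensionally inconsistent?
Step 3

Step 1: v = d/t → LHS [L T^-1], RHS [L T^-1] ✓
Step 2: a = v/t → LHS [L T^-2], RHS [L T^-2] ✓
Step 3: a = d·t/t → LHS [L T^-2], RHS [L] ✗

The first dimensional inconsistency appears in step 3: a = d·t/t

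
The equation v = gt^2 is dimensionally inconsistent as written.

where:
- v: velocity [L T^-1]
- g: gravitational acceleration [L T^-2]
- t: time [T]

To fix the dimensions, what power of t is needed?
The exponent of t should be 1: v = gt

The LHS v has dimensions [L T^-1]; t has dimensions [T].
As written, the RHS gt^2 (exponent 2 on t) has dimensions [L], which does not match.
With exponent 1, the RHS gt has dimensions [L T^-1], matching the LHS.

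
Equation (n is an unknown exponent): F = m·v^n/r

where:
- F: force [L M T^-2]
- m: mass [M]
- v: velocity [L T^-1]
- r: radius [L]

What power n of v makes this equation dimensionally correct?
n = 2

F has dimensions [L M T^-2]; v has dimensions [L T^-1].
The rest of the RHS has dimensions [L^-1 M], so v^n must supply [L^2 T^-2].
With n = 2: m·v^2/r has dimensions [L M T^-2], matching the LHS ✓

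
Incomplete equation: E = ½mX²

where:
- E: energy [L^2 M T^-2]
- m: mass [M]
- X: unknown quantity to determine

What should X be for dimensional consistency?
X = v (velocity), dimensions [L T^-1]

E has dimensions [L^2 M T^-2]; the rest of the RHS (½m) has dimensions [M].
So X² must have dimensions [L^2 T^-2], i.e. X has dimensions [L T^-1] — X = v (velocity).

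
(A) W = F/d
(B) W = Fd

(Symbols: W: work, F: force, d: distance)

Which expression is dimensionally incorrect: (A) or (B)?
(A)

(A) W = F/d: LHS [L^2 M T^-2], RHS [M T^-2] ✗
(B) W = Fd: LHS [L^2 M T^-2], RHS [L^2 M T^-2] ✓

Expression (A) W = F/d is dimensionally incorrect.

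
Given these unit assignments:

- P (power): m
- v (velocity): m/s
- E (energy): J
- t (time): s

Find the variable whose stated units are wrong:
P

The variable P (power) should have units W, not m.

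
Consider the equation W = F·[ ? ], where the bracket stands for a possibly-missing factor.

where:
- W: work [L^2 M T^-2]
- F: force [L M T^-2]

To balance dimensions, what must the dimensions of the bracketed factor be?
[L] — length (e.g. a distance d)

W has dimensions [L^2 M T^-2]; F has dimensions [L M T^-2].
The bracketed factor must supply [L^2 M T^-2] / [L M T^-2] = [L].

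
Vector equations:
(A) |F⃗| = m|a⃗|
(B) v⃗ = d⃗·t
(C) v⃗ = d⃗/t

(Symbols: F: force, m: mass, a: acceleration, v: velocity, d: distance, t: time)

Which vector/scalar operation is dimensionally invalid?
(B) v⃗ = d⃗·t

(A) |F⃗| = m|a⃗|: LHS [L M T^-2], RHS [L M T^-2] ✓ — magnitudes of vectors are scalars
(B) v⃗ = d⃗·t: LHS [L T^-1], RHS [L T] ✗ — velocity is displacement per time; should be d⃗/t
(C) v⃗ = d⃗/t: LHS [L T^-1], RHS [L T^-1] ✓ — displacement (vector) divided by time (scalar)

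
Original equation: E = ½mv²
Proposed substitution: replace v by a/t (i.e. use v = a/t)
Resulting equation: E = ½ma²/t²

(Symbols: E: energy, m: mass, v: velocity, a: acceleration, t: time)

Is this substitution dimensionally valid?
No

[v] = [L T^-1] and [a/t] = [L T^-3]. These differ, so the substitution replaces a quantity by one of different dimensions and the result E = ½ma²/t² has LHS [L^2 M T^-2] vs RHS [L^2 M T^-6] — inconsistent.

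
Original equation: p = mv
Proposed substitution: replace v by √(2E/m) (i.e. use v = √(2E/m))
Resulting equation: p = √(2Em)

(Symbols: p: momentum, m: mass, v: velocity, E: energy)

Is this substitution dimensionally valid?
Yes

[v] = [L T^-1] and [√(2E/m)] = [L T^-1]. These match, so the substitution replaces a quantity by one of the same dimensions and the result p = √(2Em) has LHS [L M T^-1] vs RHS [L M T^-1] — still consistent.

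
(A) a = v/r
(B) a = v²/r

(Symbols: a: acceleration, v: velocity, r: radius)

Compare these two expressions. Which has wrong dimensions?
(A)

(A) a = v/r: LHS [L T^-2], RHS [T^-1] ✗
(B) a = v²/r: LHS [L T^-2], RHS [L T^-2] ✓

Expression (A) a = v/r is dimensionally incorrect.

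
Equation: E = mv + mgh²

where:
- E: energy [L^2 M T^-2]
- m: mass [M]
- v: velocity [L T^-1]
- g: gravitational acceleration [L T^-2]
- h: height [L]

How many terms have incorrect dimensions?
2

LHS E: [L^2 M T^-2]
- mv: [L M T^-1] ✗
- mgh²: [L^3 M T^-2] ✗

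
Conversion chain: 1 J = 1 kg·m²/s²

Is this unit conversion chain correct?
The chain is correct (no errors).

Correct: Joule is defined as kg·m²/s²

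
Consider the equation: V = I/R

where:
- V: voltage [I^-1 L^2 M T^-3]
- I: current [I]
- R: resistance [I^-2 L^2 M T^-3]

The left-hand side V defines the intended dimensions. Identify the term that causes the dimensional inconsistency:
The right-hand side term I/R

V has dimensions [I^-1 L^2 M T^-3], but I/R has dimensions [I^3 L^-2 M^-1 T^3], so the term I/R is dimensionally wrong for V.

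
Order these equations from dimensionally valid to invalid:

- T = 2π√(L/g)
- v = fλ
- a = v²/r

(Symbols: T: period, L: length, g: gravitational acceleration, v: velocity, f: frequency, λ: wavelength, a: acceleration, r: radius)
Dimensionally correct: T = 2π√(L/g), v = fλ, a = v²/r
Dimensionally incorrect: none
Ordered (correct first, then incorrect): T = 2π√(L/g), v = fλ, a = v²/r

- T = 2π√(L/g): LHS [T], RHS [T] → correct ✓
- v = fλ: LHS [L T^-1], RHS [L T^-1] → correct ✓
- a = v²/r: LHS [L T^-2], RHS [L T^-2] → correct ✓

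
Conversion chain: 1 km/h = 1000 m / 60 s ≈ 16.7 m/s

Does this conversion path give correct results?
The chain is incorrect (it contains an error).

Incorrect: 1 h = 3600 s, not 60 s (1 km/h ≈ 0.278 m/s)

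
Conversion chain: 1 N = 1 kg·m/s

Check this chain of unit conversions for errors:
The chain is incorrect (it contains an error).

Incorrect: Newton is kg·m/s², not kg·m/s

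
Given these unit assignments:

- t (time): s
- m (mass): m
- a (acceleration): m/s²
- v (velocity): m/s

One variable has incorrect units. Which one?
m

The variable m (mass) should have units kg, not m.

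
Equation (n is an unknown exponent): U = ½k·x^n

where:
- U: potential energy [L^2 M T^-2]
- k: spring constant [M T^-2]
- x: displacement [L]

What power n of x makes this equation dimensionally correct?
n = 2

U has dimensions [L^2 M T^-2]; x has dimensions [L].
The rest of the RHS has dimensions [M T^-2], so x^n must supply [L^2].
With n = 2: ½k·x^2 has dimensions [L^2 M T^-2], matching the LHS ✓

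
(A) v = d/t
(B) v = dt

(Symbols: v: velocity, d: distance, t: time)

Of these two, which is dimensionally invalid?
(B)

(A) v = d/t: LHS [L T^-1], RHS [L T^-1] ✓
(B) v = dt: LHS [L T^-1], RHS [L T] ✗

Expression (B) v = dt is dimensionally incorrect.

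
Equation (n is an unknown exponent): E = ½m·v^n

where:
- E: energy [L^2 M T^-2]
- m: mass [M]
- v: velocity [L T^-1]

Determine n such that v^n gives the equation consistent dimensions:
n = 2

E has dimensions [L^2 M T^-2]; v has dimensions [L T^-1].
The rest of the RHS has dimensions [M], so v^n must supply [L^2 T^-2].
With n = 2: ½m·v^2 has dimensions [L^2 M T^-2], matching the LHS ✓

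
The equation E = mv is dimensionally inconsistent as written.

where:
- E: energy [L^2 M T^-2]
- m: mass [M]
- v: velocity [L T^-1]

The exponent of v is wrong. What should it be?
The exponent of v should be 2: E = mv^2

The LHS E has dimensions [L^2 M T^-2]; v has dimensions [L T^-1].
As written, the RHS mv (exponent 1 on v) has dimensions [L M T^-1], which does not match.
With exponent 2, the RHS mv^2 has dimensions [L^2 M T^-2], matching the LHS.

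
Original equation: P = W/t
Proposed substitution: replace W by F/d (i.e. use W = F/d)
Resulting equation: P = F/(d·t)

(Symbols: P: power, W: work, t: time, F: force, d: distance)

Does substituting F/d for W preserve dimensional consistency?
No

[W] = [L^2 M T^-2] and [F/d] = [M T^-2]. These differ, so the substitution replaces a quantity by one of different dimensions and the result P = F/(d·t) has LHS [L^2 M T^-3] vs RHS [M T^-3] — inconsistent.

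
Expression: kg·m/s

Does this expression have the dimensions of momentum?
Yes

The expression kg·m/s has dimensions [L M T^-1], which is exactly momentum [L M T^-1].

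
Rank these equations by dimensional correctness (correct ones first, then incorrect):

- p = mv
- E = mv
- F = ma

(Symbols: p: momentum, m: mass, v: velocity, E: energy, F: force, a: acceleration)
Dimensionally correct: p = mv, F = ma
Dimensionally incorrect: E = mv
Ordered (correct first, then incorrect): p = mv, F = ma, E = mv

- p = mv: LHS [L M T^-1], RHS [L M T^-1] → correct ✓
- E = mv: LHS [L^2 M T^-2], RHS [L M T^-1] → incorrect ✗
- F = ma: LHS [L M T^-2], RHS [L M T^-2] → correct ✓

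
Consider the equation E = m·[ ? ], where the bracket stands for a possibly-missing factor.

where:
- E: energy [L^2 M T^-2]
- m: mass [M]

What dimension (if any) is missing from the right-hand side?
[L^2 T^-2] — velocity squared (e.g. v²)

E has dimensions [L^2 M T^-2]; m has dimensions [M].
The bracketed factor must supply [L^2 M T^-2] / [M] = [L^2 T^-2].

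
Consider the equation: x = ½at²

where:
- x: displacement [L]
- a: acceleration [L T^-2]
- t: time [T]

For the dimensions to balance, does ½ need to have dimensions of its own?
No

x has dimensions [L] and at² already has dimensions [L], so the equation balances without ½ contributing any dimensions. ½ is a pure (dimensionless) number; changing or removing it would not affect dimensional consistency.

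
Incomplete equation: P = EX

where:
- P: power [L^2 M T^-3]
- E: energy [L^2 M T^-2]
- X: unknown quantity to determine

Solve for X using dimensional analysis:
X = f (inverse time / frequency (1/t)), dimensions [T^-1]

P has dimensions [L^2 M T^-3]; the rest of the RHS (E) has dimensions [L^2 M T^-2].
So X must have dimensions [T^-1] — X = f (inverse time / frequency (1/t)).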